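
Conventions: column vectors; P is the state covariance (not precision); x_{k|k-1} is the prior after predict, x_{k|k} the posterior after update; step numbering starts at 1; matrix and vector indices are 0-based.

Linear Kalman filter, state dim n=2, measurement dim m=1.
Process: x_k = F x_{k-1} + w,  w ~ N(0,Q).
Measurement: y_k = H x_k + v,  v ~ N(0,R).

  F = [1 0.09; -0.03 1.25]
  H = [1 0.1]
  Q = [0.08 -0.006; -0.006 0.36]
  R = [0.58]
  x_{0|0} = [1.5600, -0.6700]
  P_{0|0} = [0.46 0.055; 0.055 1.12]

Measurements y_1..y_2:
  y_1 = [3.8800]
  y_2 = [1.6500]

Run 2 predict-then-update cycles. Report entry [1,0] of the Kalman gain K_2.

K[1,0] = 0.5255

step 1: x^-=[1.4997, -0.8843]  P^-=[0.5590 0.1748; 0.1748 2.1063]  S=[1.1950]  K=[0.4824; 0.3225]  nu=[2.4687]  x^+=[2.6906, -0.0880]  P^+=[0.2809 -0.0111; -0.0111 1.9820]
step 2: x^-=[2.6827, -0.1908]  P^-=[0.3749 0.1947; 0.1947 3.4579]  S=[1.0285]  K=[0.3835; 0.5255]  nu=[-1.0136]  x^+=[2.2940, -0.7234]  P^+=[0.2237 -0.0126; -0.0126 3.1739]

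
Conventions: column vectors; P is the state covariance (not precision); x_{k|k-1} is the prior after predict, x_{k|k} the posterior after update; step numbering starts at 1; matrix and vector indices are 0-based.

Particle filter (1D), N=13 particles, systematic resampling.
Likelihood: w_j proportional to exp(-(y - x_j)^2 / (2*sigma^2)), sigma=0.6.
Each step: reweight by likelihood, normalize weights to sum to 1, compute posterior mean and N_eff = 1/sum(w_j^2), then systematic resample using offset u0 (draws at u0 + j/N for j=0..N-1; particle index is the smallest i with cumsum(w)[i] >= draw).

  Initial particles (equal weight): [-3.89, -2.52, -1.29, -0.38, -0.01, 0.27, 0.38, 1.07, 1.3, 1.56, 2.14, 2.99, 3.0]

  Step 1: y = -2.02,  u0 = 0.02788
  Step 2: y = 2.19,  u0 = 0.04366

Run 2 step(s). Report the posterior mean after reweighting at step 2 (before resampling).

post_mean = -1.2900

step 1: w=[0.0064, 0.5792, 0.3910, 0.0196, 0.0030, 0.0006, 0.0003, 0.0000, 0.0000, 0.0000, 0.0000, 0.0000, 0.0000]  mean=-1.9960  Neff=2.0458  idx=[1, 1, 1, 1, 1, 1, 1, 1, 2, 2, 2, 2, 2]
step 2: w=[0.0000, 0.0000, 0.0000, 0.0000, 0.0000, 0.0000, 0.0000, 0.0000, 0.2000, 0.2000, 0.2000, 0.2000, 0.2000]  mean=-1.2900  Neff=5.0000  idx=[8, 8, 8, 9, 9, 10, 10, 10, 11, 11, 12, 12, 12]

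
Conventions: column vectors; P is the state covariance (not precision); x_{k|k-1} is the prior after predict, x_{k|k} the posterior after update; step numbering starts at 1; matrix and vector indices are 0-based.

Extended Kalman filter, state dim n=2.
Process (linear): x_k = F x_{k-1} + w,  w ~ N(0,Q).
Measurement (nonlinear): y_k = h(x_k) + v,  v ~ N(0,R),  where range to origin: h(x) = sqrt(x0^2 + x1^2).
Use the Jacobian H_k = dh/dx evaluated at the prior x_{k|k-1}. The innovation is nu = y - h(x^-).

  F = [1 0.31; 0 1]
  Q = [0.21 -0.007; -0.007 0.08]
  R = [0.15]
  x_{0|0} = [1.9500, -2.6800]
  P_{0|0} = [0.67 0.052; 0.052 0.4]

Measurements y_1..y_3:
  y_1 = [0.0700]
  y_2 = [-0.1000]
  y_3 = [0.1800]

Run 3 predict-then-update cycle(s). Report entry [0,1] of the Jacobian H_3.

step 1: x^-=[1.1192, -2.6800]  P^-=[0.9507 0.1690; 0.1690 0.4800]  H_jac=[0.3854 -0.9228]  S=[0.5797]  K=[0.3630; -0.6517]  nu=[-2.8343]  x^+=[0.0905, -0.8328]  P^+=[0.8743 0.3061; 0.3061 0.2338]
step 2: x^-=[-0.1677, -0.8328]  P^-=[1.2966 0.3716; 0.3716 0.3138]  H_jac=[-0.1974 -0.9803]  S=[0.6459]  K=[-0.9603; -0.5898]  nu=[-0.9496]  x^+=[0.7441, -0.2728]  P^+=[0.7010 0.0058; 0.0058 0.0891]
step 3: x^-=[0.6596, -0.2728]  P^-=[0.9231 0.0264; 0.0264 0.1691]  H_jac=[0.9241 -0.3822]  S=[0.9444]  K=[0.8926; -0.0426]  nu=[-0.5337]  x^+=[0.1831, -0.2500]  P^+=[0.1707 0.0623; 0.0623 0.1674]

H_jac[0,1] = -0.3822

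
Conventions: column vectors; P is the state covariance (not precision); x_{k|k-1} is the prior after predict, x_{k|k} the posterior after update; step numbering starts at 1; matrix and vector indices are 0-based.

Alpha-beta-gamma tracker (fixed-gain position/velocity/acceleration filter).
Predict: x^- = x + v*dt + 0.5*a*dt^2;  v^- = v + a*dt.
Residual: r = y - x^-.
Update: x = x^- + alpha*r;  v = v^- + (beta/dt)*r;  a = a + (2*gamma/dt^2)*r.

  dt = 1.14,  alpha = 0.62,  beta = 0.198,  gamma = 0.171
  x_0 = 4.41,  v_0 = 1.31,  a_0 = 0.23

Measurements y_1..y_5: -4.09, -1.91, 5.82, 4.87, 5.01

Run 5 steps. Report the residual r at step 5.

step 1: x_pred=6.0529  r=-10.1429  x^+=-0.2357  v^+=-0.1895  a^+=-2.4392
step 2: x_pred=-2.0367  r=0.1267  x^+=-1.9581  v^+=-2.9481  a^+=-2.4058
step 3: x_pred=-6.8823  r=12.7023  x^+=0.9931  v^+=-3.4846  a^+=0.9369
step 4: x_pred=-2.3705  r=7.2405  x^+=2.1186  v^+=-1.1590  a^+=2.8423
step 5: x_pred=2.6443  r=2.3657  x^+=4.1110  v^+=2.4921  a^+=3.4648

resid = 2.3657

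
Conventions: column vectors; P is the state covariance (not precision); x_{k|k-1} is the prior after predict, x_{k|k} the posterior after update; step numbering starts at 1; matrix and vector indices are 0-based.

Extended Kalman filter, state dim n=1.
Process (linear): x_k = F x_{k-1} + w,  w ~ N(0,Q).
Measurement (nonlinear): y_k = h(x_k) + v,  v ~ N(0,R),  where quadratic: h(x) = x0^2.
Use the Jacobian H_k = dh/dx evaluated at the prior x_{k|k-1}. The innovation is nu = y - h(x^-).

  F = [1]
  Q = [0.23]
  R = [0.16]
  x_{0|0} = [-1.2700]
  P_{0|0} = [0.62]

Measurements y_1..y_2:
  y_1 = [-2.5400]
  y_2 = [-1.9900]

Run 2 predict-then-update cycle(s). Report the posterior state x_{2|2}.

x_post = [-0.9682]

step 1: x^-=[-1.2700]  P^-=[0.8500]  H_jac=[-2.5400]  S=[5.6439]  K=[-0.3825]  nu=[-4.1529]  x^+=[0.3186]  P^+=[0.0241]
step 2: x^-=[0.3186]  P^-=[0.2541]  H_jac=[0.6373]  S=[0.2632]  K=[0.6153]  nu=[-2.0915]  x^+=[-0.9682]  P^+=[0.1545]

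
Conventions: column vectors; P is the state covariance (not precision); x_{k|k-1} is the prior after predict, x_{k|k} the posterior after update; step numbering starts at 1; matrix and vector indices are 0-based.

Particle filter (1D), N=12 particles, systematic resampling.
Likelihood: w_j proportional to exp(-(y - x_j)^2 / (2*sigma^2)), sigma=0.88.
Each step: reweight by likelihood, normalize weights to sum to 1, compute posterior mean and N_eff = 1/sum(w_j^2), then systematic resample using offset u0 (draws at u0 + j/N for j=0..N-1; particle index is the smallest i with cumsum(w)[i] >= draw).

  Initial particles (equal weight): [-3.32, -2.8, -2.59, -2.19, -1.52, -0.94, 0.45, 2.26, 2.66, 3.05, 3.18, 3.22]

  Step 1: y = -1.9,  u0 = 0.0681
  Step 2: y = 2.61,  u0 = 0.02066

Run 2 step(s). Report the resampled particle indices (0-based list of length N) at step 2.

resampled_idx = [7, 10, 10, 10, 10, 10, 10, 11, 11, 11, 11, 11]

step 1: w=[0.0674, 0.1468, 0.1821, 0.2346, 0.2256, 0.1366, 0.0070, 0.0000, 0.0000, 0.0000, 0.0000, 0.0000]  mean=-2.0881  Neff=5.4389  idx=[1, 1, 2, 2, 3, 3, 3, 4, 4, 4, 5, 5]
step 2: w=[0.0000, 0.0000, 0.0000, 0.0000, 0.0005, 0.0005, 0.0005, 0.0259, 0.0259, 0.0259, 0.4602, 0.4602]  mean=-0.9873  Neff=2.3494  idx=[7, 10, 10, 10, 10, 10, 10, 11, 11, 11, 11, 11]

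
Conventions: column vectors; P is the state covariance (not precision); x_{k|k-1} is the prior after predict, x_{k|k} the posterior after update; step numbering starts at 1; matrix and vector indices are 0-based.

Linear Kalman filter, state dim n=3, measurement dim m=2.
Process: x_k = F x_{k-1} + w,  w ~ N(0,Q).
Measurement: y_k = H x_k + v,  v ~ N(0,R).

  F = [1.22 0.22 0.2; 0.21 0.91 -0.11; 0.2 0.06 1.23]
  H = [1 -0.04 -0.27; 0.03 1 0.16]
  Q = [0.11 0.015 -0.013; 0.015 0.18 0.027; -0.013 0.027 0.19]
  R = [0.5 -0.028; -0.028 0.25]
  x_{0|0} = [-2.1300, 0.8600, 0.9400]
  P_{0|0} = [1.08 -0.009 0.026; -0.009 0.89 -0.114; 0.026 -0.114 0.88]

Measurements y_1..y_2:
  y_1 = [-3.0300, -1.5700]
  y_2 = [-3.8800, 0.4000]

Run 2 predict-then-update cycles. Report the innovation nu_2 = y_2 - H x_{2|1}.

innov = [-0.1555, 2.2925]

step 1: x^-=[-2.2214, 0.2319, 0.7818]  P^-=[1.7936 0.4197 0.4855; 0.4197 0.9935 -0.1206; 0.4855 -0.1206 1.5635]  S=[2.1108 0.4448; 0.4448 1.2764]  K=[0.7432 0.1728; 0.0351 0.7609; 0.0092 0.1097]  nu=[-0.5882, -1.8603]  x^+=[-2.9801, -1.2042, 0.5722]  P^+=[0.4752 -0.0574 0.4099; -0.0574 0.2282 -0.2326; 0.4099 -0.2326 1.5471]
step 2: x^-=[-3.7863, -1.7846, 0.0356]  P^-=[1.0389 0.0074 1.0456; 0.0074 0.4143 -0.3231; 1.0456 -0.3231 2.7163]  S=[1.1654 0.1248; 0.1248 0.6419]  K=[0.6277 0.1987; 0.0066 0.5640; 0.2605 0.1720]  nu=[-0.1555, 2.2925]  x^+=[-3.4283, -0.4927, 0.3893]  P^+=[0.5233 -0.1137 0.8131; -0.1137 0.2092 -0.4058; 0.8131 -0.4058 2.6071]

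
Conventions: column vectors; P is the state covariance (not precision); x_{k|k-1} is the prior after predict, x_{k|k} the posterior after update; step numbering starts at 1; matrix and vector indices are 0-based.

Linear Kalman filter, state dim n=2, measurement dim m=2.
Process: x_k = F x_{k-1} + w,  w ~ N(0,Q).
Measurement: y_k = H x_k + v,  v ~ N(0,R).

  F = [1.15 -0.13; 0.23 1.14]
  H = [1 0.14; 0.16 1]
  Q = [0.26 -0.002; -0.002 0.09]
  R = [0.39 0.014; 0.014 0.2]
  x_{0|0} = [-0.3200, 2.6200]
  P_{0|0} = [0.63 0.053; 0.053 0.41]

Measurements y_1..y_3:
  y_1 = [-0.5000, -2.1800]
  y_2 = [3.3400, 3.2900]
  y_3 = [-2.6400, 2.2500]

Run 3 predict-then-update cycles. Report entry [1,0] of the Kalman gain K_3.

K[1,0] = -0.0398

step 1: x^-=[-0.7086, 2.9132]  P^-=[1.0843 0.1718; 0.1718 0.6840]  S=[1.5358 0.4589; 0.4589 0.9667]  K=[0.7166 0.0170; -0.0532 0.7612]  nu=[-0.1992, -4.9798]  x^+=[-0.9361, -0.8670]  P^+=[0.2842 -0.0320; -0.0320 0.1566]
step 2: x^-=[-0.9638, -1.2037]  P^-=[0.6481 0.0089; 0.0089 0.2918]  S=[1.0463 0.1677; 0.1677 0.5112]  K=[0.6178 0.0177; -0.0468 0.5889]  nu=[4.4723, 4.6479]  x^+=[1.8812, 1.3241]  P^+=[0.2450 -0.0270; -0.0270 0.1214]
step 3: x^-=[1.9912, 1.9422]  P^-=[0.5941 0.0102; 0.0102 0.2466]  S=[0.9918 0.1540; 0.1540 0.4651]  K=[0.5960 0.0290; -0.0398 0.5470]  nu=[-4.9031, -0.0108]  x^+=[-0.9311, 2.1316]  P^+=[0.2361 -0.0236; -0.0236 0.1126]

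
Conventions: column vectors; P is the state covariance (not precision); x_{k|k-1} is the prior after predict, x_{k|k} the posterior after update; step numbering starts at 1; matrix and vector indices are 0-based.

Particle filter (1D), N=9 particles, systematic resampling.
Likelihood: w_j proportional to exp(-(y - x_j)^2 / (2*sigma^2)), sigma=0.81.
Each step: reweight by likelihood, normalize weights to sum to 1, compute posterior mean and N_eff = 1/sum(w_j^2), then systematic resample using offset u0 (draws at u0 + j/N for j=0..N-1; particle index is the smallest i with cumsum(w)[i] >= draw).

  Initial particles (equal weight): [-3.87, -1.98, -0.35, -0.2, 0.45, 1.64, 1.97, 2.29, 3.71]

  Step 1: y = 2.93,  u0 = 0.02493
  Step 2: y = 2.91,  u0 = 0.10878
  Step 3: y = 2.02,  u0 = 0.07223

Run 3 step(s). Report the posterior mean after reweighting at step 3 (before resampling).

post_mean = 2.2131

step 1: w=[0.0000, 0.0000, 0.0001, 0.0003, 0.0043, 0.1310, 0.2307, 0.3408, 0.2929]  mean=2.5380  Neff=3.6726  idx=[5, 6, 6, 6, 7, 7, 7, 8, 8]
step 2: w=[0.0553, 0.0964, 0.0964, 0.0964, 0.1411, 0.1411, 0.1411, 0.1161, 0.1161]  mean=2.4912  Neff=8.5025  idx=[1, 2, 3, 4, 5, 6, 7, 8, 8]
step 3: w=[0.1617, 0.1617, 0.1617, 0.1533, 0.1533, 0.1533, 0.0184, 0.0184, 0.0184]  mean=2.2131  Neff=6.6704  idx=[0, 1, 1, 2, 3, 3, 4, 5, 6]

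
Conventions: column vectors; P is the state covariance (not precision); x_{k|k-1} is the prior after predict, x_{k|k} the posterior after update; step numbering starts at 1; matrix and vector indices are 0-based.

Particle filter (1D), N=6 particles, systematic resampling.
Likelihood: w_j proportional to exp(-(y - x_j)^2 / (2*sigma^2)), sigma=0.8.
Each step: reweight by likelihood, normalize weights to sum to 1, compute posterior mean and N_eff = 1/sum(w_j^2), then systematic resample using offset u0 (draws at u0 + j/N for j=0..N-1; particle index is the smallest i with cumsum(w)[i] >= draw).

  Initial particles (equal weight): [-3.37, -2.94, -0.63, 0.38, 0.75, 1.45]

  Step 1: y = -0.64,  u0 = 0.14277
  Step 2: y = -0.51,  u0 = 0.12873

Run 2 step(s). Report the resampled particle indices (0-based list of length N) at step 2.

resampled_idx = [0, 1, 2, 2, 3, 5]

step 1: w=[0.0017, 0.0093, 0.5825, 0.2584, 0.1288, 0.0192]  mean=-0.1777  Neff=2.3631  idx=[2, 2, 2, 3, 3, 4]
step 2: w=[0.2282, 0.2282, 0.2282, 0.1243, 0.1243, 0.0668]  mean=-0.2868  Neff=5.2192  idx=[0, 1, 2, 2, 3, 5]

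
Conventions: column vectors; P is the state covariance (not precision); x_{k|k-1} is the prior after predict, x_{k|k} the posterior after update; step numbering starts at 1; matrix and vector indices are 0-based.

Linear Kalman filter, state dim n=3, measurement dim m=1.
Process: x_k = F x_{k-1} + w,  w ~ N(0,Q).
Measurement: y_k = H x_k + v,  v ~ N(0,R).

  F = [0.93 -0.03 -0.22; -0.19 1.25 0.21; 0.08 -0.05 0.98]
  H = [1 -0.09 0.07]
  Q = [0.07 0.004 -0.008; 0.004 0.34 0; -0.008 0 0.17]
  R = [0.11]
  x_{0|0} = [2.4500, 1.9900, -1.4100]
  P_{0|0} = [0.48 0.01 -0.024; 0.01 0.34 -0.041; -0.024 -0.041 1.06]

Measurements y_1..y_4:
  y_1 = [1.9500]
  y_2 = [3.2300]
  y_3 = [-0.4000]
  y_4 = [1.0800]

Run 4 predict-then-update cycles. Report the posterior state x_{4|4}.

step 1: x^-=[2.5290, 1.7259, -1.2853]  P^-=[0.5455 -0.1250 -0.2215; -0.1250 0.9110 0.1450; -0.2215 0.1450 1.1921]  S=[0.6584]  K=[0.8221; -0.2990; -0.2295]  nu=[-0.3337]  x^+=[2.2547, 1.8257, -1.2087]  P^+=[0.1006 0.0368 -0.0973; 0.0368 0.8521 0.0998; -0.0973 0.0998 1.1574]
step 2: x^-=[2.3080, 1.5999, -1.0955]  P^-=[0.2528 -0.1073 -0.3394; -0.1073 1.7688 0.3251; -0.3394 0.3251 1.2591]  S=[0.3510]  K=[0.6801; -0.6944; -0.7991]  nu=[1.1427]  x^+=[3.0851, 0.8064, -2.0085]  P^+=[0.0905 0.0584 -0.1486; 0.0584 1.5995 0.1303; -0.1486 0.1303 1.0349]
step 3: x^-=[3.2868, 0.0000, -1.7619]  P^-=[0.2590 -0.1234 -0.3601; -0.1234 2.9406 0.3015; -0.3601 0.3015 1.1320]  S=[0.3664]  K=[0.6685; -1.0015; -0.8405]  nu=[-3.5635]  x^+=[0.9046, 3.5688, 1.2333]  P^+=[0.0953 0.1219 -0.1542; 0.1219 2.5731 -0.0069; -0.1542 -0.0069 0.8731]
step 4: x^-=[0.4629, 4.5481, 1.1026]  P^-=[0.2532 -0.0419 -0.3289; -0.0419 4.3533 0.0485; -0.3289 0.0485 0.9911]  S=[0.3642]  K=[0.6424; -1.1814; -0.7247]  nu=[0.9492]  x^+=[1.0727, 3.4266, 0.4147]  P^+=[0.1029 0.2345 -0.1594; 0.2345 3.8449 -0.2633; -0.1594 -0.2633 0.7998]

x_post = [1.0727, 3.4266, 0.4147]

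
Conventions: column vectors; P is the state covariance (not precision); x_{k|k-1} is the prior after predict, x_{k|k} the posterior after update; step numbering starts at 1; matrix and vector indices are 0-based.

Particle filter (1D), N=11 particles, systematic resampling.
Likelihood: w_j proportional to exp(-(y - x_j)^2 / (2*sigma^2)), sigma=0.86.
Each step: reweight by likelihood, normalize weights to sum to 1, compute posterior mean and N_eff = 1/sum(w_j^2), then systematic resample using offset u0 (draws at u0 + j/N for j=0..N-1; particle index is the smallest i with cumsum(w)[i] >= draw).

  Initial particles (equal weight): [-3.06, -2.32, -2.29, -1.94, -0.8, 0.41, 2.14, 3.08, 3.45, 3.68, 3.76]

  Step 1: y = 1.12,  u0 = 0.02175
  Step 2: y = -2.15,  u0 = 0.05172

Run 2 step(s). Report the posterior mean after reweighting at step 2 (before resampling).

step 1: w=[0.0000, 0.0002, 0.0003, 0.0013, 0.0586, 0.5036, 0.3505, 0.0527, 0.0180, 0.0084, 0.0064]  mean=1.1856  Neff=2.6104  idx=[4, 5, 5, 5, 5, 5, 6, 6, 6, 6, 7]
step 2: w=[0.8304, 0.0339, 0.0339, 0.0339, 0.0339, 0.0339, 0.0000, 0.0000, 0.0000, 0.0000, 0.0000]  mean=-0.5947  Neff=1.4381  idx=[0, 0, 0, 0, 0, 0, 0, 0, 0, 2, 4]

post_mean = -0.5947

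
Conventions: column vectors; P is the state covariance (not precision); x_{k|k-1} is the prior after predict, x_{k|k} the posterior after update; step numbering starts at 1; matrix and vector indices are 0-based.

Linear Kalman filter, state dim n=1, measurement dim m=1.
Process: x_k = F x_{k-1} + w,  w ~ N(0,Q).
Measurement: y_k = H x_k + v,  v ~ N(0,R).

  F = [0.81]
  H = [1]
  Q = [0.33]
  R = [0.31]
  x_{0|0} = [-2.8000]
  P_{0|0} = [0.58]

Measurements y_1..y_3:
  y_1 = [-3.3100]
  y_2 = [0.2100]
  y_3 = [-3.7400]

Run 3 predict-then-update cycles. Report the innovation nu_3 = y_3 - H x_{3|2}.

innov = [-3.0637]

step 1: x^-=[-2.2680]  P^-=[0.7105]  S=[1.0205]  K=[0.6962]  nu=[-1.0420]  x^+=[-2.9935]  P^+=[0.2158]
step 2: x^-=[-2.4247]  P^-=[0.4716]  S=[0.7816]  K=[0.6034]  nu=[2.6347]  x^+=[-0.8350]  P^+=[0.1870]
step 3: x^-=[-0.6763]  P^-=[0.4527]  S=[0.7627]  K=[0.5936]  nu=[-3.0637]  x^+=[-2.4948]  P^+=[0.1840]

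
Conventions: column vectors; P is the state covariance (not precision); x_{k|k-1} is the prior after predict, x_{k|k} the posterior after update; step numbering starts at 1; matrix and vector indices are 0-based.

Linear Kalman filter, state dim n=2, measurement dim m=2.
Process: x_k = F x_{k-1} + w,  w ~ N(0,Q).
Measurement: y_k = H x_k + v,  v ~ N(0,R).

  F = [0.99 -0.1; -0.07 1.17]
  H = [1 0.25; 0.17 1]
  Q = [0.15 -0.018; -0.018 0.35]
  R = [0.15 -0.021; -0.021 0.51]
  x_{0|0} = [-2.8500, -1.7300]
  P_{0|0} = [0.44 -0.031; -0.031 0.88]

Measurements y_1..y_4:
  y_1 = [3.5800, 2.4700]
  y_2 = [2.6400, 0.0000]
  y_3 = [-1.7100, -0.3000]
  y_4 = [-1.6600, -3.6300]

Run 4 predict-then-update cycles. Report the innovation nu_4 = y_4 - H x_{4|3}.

step 1: x^-=[-2.6485, -1.8246]  P^-=[0.5962 -0.1876; -0.1876 1.5619]  S=[0.7500 0.2753; 0.2753 2.0253]  K=[0.7873 -0.1496; -0.0071 0.7564]  nu=[6.6846, 4.7448]  x^+=[1.9044, 1.7169]  P^+=[0.1508 -0.1185; -0.1185 0.4060]
step 2: x^-=[1.7137, 1.8755]  P^-=[0.3254 -0.2140; -0.2140 0.9260]  S=[0.4262 0.0427; 0.0427 1.3726]  K=[0.6514 -0.1359; -0.0240 0.6488]  nu=[0.4574, -2.1668]  x^+=[2.3061, 0.4586]  P^+=[0.1267 -0.1045; -0.1045 0.3492]
step 3: x^-=[2.2372, 0.3751]  P^-=[0.2984 -0.1894; -0.1894 0.8457]  S=[0.4065 0.0437; 0.0437 1.3000]  K=[0.6312 -0.1279; -0.0132 0.6263]  nu=[-4.0410, -1.0554]  x^+=[-0.1785, -0.2327]  P^+=[0.1222 -0.0993; -0.0993 0.3365]
step 4: x^-=[-0.1535, -0.2598]  P^-=[0.2928 -0.1815; -0.1815 0.8276]  S=[0.4037 0.0464; 0.0464 1.2843]  K=[0.6272 -0.1253; -0.0085 0.6206]  nu=[-1.4416, -3.3441]  x^+=[-0.6387, -2.3230]  P^+=[0.1211 -0.0976; -0.0976 0.3333]

innov = [-1.4416, -3.3441]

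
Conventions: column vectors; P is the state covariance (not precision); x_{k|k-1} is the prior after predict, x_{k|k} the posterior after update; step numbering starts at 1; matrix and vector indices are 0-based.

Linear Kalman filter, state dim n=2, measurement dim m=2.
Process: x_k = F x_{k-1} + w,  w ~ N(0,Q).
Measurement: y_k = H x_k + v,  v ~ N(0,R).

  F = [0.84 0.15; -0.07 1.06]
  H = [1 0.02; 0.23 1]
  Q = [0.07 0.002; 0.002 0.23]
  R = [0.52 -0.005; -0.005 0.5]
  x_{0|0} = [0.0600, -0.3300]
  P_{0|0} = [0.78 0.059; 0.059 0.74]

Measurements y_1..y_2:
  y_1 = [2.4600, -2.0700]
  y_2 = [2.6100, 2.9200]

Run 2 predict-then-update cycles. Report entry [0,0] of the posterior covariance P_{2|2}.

P_post[0,0] = 0.1746

step 1: x^-=[0.0009, -0.3540]  P^-=[0.6519 0.1257; 0.1257 1.0565]  S=[1.1773 0.2924; 0.2924 1.6488]  K=[0.5380 0.0718; -0.0405 0.6655]  nu=[2.4662, -1.7162]  x^+=[1.2045, -1.5961]  P^+=[0.2800 -0.0312; -0.0312 0.3401]
step 2: x^-=[0.7724, -1.7762]  P^-=[0.2674 0.0122; 0.0122 0.6182]  S=[0.7881 0.0811; 0.0811 1.1379]  K=[0.3354 0.0408; -0.0252 0.5475]  nu=[1.8731, 4.5185]  x^+=[1.5851, 0.6505]  P^+=[0.1746 -0.0214; -0.0214 0.2788]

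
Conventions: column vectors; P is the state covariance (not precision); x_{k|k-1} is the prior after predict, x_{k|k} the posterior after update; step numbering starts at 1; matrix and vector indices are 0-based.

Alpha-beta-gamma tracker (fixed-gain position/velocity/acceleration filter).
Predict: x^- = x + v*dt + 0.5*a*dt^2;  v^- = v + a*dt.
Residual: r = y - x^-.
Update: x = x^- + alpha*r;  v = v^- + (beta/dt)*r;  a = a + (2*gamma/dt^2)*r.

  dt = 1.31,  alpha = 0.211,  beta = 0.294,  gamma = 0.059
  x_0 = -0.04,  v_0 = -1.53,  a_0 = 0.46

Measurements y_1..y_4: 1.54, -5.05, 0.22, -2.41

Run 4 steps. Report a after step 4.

a_post = 0.3444

step 1: x_pred=-1.6496  r=3.1896  x^+=-0.9766  v^+=-0.2116  a^+=0.6793
step 2: x_pred=-0.6709  r=-4.3791  x^+=-1.5949  v^+=-0.3045  a^+=0.3782
step 3: x_pred=-1.6692  r=1.8892  x^+=-1.2706  v^+=0.6150  a^+=0.5081
step 4: x_pred=-0.0290  r=-2.3810  x^+=-0.5314  v^+=0.7462  a^+=0.3444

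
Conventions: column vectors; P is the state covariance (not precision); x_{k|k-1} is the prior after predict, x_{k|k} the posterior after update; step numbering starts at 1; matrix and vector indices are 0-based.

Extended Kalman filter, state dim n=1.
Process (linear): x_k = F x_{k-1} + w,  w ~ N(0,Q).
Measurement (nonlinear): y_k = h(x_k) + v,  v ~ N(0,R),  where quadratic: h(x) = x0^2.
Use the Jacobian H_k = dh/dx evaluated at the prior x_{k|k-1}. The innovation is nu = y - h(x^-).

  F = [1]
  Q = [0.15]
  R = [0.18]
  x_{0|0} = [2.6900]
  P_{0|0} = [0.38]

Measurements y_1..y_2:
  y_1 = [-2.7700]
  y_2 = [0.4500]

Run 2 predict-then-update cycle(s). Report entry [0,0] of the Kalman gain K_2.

K[0,0] = 0.4201

step 1: x^-=[2.6900]  P^-=[0.5300]  H_jac=[5.3800]  S=[15.5205]  K=[0.1837]  nu=[-10.0061]  x^+=[0.8517]  P^+=[0.0061]
step 2: x^-=[0.8517]  P^-=[0.1561]  H_jac=[1.7034]  S=[0.6331]  K=[0.4201]  nu=[-0.2754]  x^+=[0.7360]  P^+=[0.0444]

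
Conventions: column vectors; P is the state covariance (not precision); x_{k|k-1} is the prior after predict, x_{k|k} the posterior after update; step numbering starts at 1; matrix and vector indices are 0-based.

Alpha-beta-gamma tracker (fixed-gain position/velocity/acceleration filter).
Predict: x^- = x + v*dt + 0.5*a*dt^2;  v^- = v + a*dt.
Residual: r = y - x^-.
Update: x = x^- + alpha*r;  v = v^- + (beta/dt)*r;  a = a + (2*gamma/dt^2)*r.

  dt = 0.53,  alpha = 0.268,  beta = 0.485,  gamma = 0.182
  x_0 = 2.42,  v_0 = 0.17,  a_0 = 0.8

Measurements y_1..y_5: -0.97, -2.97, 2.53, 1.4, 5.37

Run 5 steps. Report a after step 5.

a_post = 17.7602

step 1: x_pred=2.6225  r=-3.5925  x^+=1.6597  v^+=-2.6934  a^+=-3.8552
step 2: x_pred=-0.3093  r=-2.6607  x^+=-1.0224  v^+=-7.1715  a^+=-7.3030
step 3: x_pred=-5.8490  r=8.3790  x^+=-3.6034  v^+=-3.3746  a^+=3.5547
step 4: x_pred=-4.8927  r=6.2927  x^+=-3.2062  v^+=4.2678  a^+=11.7090
step 5: x_pred=0.7002  r=4.6698  x^+=1.9517  v^+=14.7469  a^+=17.7602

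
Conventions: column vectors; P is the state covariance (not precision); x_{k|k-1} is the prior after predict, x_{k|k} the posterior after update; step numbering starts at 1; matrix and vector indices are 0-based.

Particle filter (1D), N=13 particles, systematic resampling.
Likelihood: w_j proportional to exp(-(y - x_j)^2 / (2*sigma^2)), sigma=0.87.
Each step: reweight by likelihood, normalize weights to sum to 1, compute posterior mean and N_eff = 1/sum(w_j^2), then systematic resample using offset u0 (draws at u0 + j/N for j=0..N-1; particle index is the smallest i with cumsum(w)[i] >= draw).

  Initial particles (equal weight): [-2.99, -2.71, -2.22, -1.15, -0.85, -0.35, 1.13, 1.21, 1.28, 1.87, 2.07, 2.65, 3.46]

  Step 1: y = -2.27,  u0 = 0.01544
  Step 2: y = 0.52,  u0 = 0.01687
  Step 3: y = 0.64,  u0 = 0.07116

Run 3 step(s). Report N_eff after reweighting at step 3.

N_eff = 10.9690

step 1: w=[0.2102, 0.2605, 0.2956, 0.1293, 0.0781, 0.0259, 0.0001, 0.0001, 0.0001, 0.0000, 0.0000, 0.0000, 0.0000]  mean=-2.2146  Neff=4.4858  idx=[0, 0, 0, 1, 1, 1, 2, 2, 2, 2, 3, 3, 4]
step 2: w=[0.0005, 0.0005, 0.0005, 0.0016, 0.0016, 0.0016, 0.0110, 0.0110, 0.0110, 0.0110, 0.2482, 0.2482, 0.4534]  mean=-1.0710  Neff=3.0366  idx=[6, 10, 10, 10, 11, 11, 11, 12, 12, 12, 12, 12, 12]
step 3: w=[0.0021, 0.0570, 0.0570, 0.0570, 0.0570, 0.0570, 0.0570, 0.1093, 0.1093, 0.1093, 0.1093, 0.1093, 0.1093]  mean=-0.9556  Neff=10.9690  idx=[2, 3, 4, 6, 7, 8, 8, 9, 10, 10, 11, 12, 12]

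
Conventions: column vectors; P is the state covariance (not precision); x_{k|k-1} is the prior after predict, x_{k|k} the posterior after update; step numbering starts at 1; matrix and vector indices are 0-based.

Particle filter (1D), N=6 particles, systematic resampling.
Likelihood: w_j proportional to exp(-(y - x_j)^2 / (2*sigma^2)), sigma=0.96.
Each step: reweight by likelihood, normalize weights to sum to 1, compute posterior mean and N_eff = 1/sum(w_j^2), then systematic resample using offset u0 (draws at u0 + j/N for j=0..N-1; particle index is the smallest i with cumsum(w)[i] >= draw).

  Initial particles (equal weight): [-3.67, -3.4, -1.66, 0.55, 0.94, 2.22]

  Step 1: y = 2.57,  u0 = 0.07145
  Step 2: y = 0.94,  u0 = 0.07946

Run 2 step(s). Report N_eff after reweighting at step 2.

N_eff = 5.0362

step 1: w=[0.0000, 0.0000, 0.0000, 0.0853, 0.1846, 0.7301]  mean=1.8411  Neff=1.7410  idx=[3, 4, 5, 5, 5, 5]
step 2: w=[0.2583, 0.2805, 0.1153, 0.1153, 0.1153, 0.1153]  mean=1.4297  Neff=5.0362  idx=[0, 0, 1, 2, 3, 5]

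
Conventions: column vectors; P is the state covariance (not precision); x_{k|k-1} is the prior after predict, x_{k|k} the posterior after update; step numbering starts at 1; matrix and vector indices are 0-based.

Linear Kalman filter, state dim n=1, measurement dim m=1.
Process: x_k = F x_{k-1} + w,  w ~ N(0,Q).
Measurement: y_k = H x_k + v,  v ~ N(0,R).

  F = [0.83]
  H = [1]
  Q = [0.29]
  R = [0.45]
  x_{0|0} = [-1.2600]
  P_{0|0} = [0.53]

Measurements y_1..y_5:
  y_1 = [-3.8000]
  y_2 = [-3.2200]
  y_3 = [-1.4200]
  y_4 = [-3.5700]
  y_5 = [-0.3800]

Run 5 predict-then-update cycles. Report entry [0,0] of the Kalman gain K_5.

step 1: x^-=[-1.0458]  P^-=[0.6551]  S=[1.1051]  K=[0.5928]  nu=[-2.7542]  x^+=[-2.6785]  P^+=[0.2668]
step 2: x^-=[-2.2232]  P^-=[0.4738]  S=[0.9238]  K=[0.5129]  nu=[-0.9968]  x^+=[-2.7344]  P^+=[0.2308]
step 3: x^-=[-2.2696]  P^-=[0.4490]  S=[0.8990]  K=[0.4994]  nu=[0.8496]  x^+=[-1.8453]  P^+=[0.2247]
step 4: x^-=[-1.5316]  P^-=[0.4448]  S=[0.8948]  K=[0.4971]  nu=[-2.0384]  x^+=[-2.5449]  P^+=[0.2237]
step 5: x^-=[-2.1123]  P^-=[0.4441]  S=[0.8941]  K=[0.4967]  nu=[1.7323]  x^+=[-1.2518]  P^+=[0.2235]

K[0,0] = 0.4967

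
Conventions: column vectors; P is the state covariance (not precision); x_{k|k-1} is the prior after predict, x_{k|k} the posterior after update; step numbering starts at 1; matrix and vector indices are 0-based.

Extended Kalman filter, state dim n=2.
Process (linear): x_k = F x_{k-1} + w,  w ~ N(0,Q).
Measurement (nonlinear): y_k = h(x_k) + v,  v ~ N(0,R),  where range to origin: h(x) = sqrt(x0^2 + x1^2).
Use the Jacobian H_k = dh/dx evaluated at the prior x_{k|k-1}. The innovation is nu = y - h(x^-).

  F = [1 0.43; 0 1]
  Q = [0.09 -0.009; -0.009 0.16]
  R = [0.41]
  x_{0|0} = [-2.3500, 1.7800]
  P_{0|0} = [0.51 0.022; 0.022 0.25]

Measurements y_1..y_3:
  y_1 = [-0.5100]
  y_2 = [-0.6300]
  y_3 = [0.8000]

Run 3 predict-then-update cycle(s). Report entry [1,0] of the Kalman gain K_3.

K[1,0] = -0.1143

step 1: x^-=[-1.5846, 1.7800]  P^-=[0.6651 0.1205; 0.1205 0.4100]  H_jac=[-0.6649 0.7469]  S=[0.8131]  K=[-0.4332; 0.2781]  nu=[-2.8931]  x^+=[-0.3312, 0.9755]  P^+=[0.5125 0.2185; 0.2185 0.3471]
step 2: x^-=[0.0882, 0.9755]  P^-=[0.8546 0.3587; 0.3587 0.5071]  H_jac=[0.0901 0.9959]  S=[0.9843]  K=[0.4412; 0.5459]  nu=[-1.6095]  x^+=[-0.6218, 0.0968]  P^+=[0.6630 0.1216; 0.1216 0.2137]
step 3: x^-=[-0.5802, 0.0968]  P^-=[0.8971 0.2046; 0.2046 0.3737]  H_jac=[-0.9864 0.1646]  S=[1.2265]  K=[-0.6940; -0.1143]  nu=[0.2118]  x^+=[-0.7272, 0.0726]  P^+=[0.3064 0.1072; 0.1072 0.3577]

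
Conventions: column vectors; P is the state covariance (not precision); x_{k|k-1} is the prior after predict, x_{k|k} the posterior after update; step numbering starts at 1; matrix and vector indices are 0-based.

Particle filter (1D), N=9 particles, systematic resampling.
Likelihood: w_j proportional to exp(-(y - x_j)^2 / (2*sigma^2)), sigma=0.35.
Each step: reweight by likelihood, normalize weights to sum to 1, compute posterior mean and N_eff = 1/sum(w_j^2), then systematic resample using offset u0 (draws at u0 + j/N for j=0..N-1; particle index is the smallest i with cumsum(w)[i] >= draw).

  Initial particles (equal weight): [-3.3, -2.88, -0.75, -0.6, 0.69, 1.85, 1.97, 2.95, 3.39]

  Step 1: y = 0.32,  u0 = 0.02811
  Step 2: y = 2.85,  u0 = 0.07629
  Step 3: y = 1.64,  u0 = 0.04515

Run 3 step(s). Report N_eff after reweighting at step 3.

step 1: w=[0.0000, 0.0000, 0.0152, 0.0516, 0.9331, 0.0001, 0.0000, 0.0000, 0.0000]  mean=0.6017  Neff=1.1448  idx=[3, 4, 4, 4, 4, 4, 4, 4, 4]
step 2: w=[0.0000, 0.1250, 0.1250, 0.1250, 0.1250, 0.1250, 0.1250, 0.1250, 0.1250]  mean=0.6900  Neff=8.0000  idx=[1, 2, 3, 4, 5, 6, 6, 7, 8]
step 3: w=[0.1111, 0.1111, 0.1111, 0.1111, 0.1111, 0.1111, 0.1111, 0.1111, 0.1111]  mean=0.6900  Neff=9.0000  idx=[0, 1, 2, 3, 4, 5, 6, 7, 8]

N_eff = 9.0000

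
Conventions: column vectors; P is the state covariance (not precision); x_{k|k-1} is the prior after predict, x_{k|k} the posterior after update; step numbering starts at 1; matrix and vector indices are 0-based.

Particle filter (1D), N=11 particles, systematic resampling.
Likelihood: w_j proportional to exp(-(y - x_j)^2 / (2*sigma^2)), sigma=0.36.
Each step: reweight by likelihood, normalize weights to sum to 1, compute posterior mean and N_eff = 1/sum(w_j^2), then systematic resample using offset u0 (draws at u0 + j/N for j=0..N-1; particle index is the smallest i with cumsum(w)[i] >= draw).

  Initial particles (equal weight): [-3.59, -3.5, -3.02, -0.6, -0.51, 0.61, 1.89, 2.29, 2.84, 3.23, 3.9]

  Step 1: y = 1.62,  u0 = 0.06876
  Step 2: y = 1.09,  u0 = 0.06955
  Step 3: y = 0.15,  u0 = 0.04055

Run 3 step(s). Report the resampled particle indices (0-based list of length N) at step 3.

resampled_idx = [0, 1, 2, 3, 4, 5, 6, 7, 8, 9, 10]

step 1: w=[0.0000, 0.0000, 0.0000, 0.0000, 0.0000, 0.0205, 0.7908, 0.1854, 0.0034, 0.0000, 0.0000]  mean=1.9412  Neff=1.5150  idx=[6, 6, 6, 6, 6, 6, 6, 6, 6, 7, 7]
step 2: w=[0.1100, 0.1100, 0.1100, 0.1100, 0.1100, 0.1100, 0.1100, 0.1100, 0.1100, 0.0050, 0.0050]  mean=1.8940  Neff=9.1793  idx=[0, 1, 2, 3, 3, 4, 5, 6, 7, 8, 8]
step 3: w=[0.0909, 0.0909, 0.0909, 0.0909, 0.0909, 0.0909, 0.0909, 0.0909, 0.0909, 0.0909, 0.0909]  mean=1.8900  Neff=11.0000  idx=[0, 1, 2, 3, 4, 5, 6, 7, 8, 9, 10]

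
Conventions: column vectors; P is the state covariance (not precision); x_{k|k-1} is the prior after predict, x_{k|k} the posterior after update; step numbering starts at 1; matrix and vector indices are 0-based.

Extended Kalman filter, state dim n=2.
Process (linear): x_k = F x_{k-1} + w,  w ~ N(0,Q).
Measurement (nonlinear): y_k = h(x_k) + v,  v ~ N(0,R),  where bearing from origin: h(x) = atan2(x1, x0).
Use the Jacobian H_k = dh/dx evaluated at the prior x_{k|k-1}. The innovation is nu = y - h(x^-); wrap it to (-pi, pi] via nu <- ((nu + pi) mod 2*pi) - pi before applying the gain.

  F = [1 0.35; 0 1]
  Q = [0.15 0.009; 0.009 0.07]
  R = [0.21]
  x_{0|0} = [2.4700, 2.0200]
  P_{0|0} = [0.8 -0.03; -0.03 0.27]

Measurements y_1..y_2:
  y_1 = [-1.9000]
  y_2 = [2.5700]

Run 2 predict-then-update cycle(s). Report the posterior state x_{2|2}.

step 1: x^-=[3.1770, 2.0200]  P^-=[0.9621 0.0735; 0.0735 0.3400]  H_jac=[-0.1425 0.2241]  S=[0.2419]  K=[-0.4987; 0.2717]  nu=[-2.4663]  x^+=[4.4068, 1.3499]  P^+=[0.9019 0.1063; 0.1063 0.3221]
step 2: x^-=[4.8793, 1.3499]  P^-=[1.1658 0.2280; 0.2280 0.3921]  H_jac=[-0.0527 0.1904]  S=[0.2229]  K=[-0.0807; 0.2811]  nu=[2.3001]  x^+=[4.6937, 1.9964]  P^+=[1.1643 0.2331; 0.2331 0.3745]

x_post = [4.6937, 1.9964]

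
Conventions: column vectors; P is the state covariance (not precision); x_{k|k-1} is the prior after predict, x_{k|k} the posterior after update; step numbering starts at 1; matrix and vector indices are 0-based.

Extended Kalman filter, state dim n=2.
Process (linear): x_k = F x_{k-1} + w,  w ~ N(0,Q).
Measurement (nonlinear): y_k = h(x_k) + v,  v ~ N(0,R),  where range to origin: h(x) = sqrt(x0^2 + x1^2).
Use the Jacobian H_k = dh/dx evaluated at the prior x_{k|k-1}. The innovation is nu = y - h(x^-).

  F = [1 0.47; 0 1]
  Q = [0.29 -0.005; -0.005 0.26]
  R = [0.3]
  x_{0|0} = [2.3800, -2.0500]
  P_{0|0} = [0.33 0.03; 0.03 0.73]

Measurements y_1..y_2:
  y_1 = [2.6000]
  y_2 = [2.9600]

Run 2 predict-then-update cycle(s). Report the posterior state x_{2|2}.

step 1: x^-=[1.4165, -2.0500]  P^-=[0.8095 0.3681; 0.3681 0.9900]  H_jac=[0.5685 -0.8227]  S=[0.8873]  K=[0.1773; -0.6821]  nu=[0.1082]  x^+=[1.4357, -2.1238]  P^+=[0.7816 0.4754; 0.4754 0.5772]
step 2: x^-=[0.4375, -2.1238]  P^-=[1.6459 0.7417; 0.7417 0.8372]  H_jac=[0.2018 -0.9794]  S=[0.8770]  K=[-0.4497; -0.7644]  nu=[0.7916]  x^+=[0.0815, -2.7289]  P^+=[1.4686 0.4403; 0.4403 0.3248]

x_post = [0.0815, -2.7289]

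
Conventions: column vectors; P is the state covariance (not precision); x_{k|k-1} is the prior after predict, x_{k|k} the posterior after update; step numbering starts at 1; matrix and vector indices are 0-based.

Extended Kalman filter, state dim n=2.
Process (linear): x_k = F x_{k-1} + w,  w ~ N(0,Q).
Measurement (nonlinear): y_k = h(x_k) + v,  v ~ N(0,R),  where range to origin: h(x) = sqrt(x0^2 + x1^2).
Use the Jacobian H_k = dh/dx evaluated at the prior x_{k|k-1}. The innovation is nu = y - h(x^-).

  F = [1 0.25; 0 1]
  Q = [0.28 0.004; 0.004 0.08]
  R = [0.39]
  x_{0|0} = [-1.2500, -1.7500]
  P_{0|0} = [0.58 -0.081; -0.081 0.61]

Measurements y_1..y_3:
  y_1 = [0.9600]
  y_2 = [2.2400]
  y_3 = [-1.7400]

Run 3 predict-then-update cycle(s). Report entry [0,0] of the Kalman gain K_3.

step 1: x^-=[-1.6875, -1.7500]  P^-=[0.8576 0.0755; 0.0755 0.6900]  H_jac=[-0.6941 -0.7198]  S=[1.2362]  K=[-0.5255; -0.4442]  nu=[-1.4711]  x^+=[-0.9144, -1.0966]  P^+=[0.5162 -0.2131; -0.2131 0.4461]
step 2: x^-=[-1.1886, -1.0966]  P^-=[0.7176 -0.0975; -0.0975 0.5261]  H_jac=[-0.7350 -0.6781]  S=[0.9223]  K=[-0.5001; -0.3091]  nu=[0.6229]  x^+=[-1.5001, -1.2891]  P^+=[0.4869 -0.2401; -0.2401 0.4380]
step 3: x^-=[-1.8223, -1.2891]  P^-=[0.6742 -0.1266; -0.1266 0.5180]  H_jac=[-0.8164 -0.5775]  S=[0.8927]  K=[-0.5347; -0.2193]  nu=[-3.9722]  x^+=[0.3014, -0.4179]  P^+=[0.4190 -0.2313; -0.2313 0.4751]

K[0,0] = -0.5347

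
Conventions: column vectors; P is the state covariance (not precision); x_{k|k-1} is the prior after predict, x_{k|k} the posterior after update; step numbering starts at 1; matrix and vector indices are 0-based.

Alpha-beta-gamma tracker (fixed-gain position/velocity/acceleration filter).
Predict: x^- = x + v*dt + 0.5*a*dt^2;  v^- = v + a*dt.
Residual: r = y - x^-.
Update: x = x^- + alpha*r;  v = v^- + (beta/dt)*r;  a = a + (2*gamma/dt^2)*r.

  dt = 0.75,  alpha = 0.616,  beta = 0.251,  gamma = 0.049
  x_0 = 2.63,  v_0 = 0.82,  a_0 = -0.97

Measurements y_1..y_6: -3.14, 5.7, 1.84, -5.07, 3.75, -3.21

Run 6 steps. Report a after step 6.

a_post = -0.3126

step 1: x_pred=2.9722  r=-6.1122  x^+=-0.7929  v^+=-1.9530  a^+=-2.0349
step 2: x_pred=-2.8300  r=8.5300  x^+=2.4245  v^+=-0.6245  a^+=-0.5488
step 3: x_pred=1.8018  r=0.0382  x^+=1.8253  v^+=-1.0233  a^+=-0.5421
step 4: x_pred=0.9054  r=-5.9754  x^+=-2.7754  v^+=-3.4296  a^+=-1.5831
step 5: x_pred=-5.7929  r=9.5429  x^+=0.0855  v^+=-1.4233  a^+=0.0794
step 6: x_pred=-0.9596  r=-2.2504  x^+=-2.3458  v^+=-2.1168  a^+=-0.3126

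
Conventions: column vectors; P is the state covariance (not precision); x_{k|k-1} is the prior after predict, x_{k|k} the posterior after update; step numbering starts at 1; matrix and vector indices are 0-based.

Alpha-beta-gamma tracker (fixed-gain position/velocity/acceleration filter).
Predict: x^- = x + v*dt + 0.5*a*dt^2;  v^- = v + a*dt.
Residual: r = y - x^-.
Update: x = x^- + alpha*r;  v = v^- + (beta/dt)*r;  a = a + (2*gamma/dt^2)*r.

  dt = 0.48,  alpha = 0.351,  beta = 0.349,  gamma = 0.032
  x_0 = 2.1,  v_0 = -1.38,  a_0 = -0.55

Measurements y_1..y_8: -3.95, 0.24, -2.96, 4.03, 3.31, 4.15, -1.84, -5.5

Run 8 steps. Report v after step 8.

step 1: x_pred=1.3742  r=-5.3242  x^+=-0.4946  v^+=-5.5152  a^+=-2.0290
step 2: x_pred=-3.3756  r=3.6156  x^+=-2.1065  v^+=-3.8602  a^+=-1.0246
step 3: x_pred=-4.0775  r=1.1175  x^+=-3.6852  v^+=-3.5396  a^+=-0.7142
step 4: x_pred=-5.4665  r=9.4965  x^+=-2.1332  v^+=3.0224  a^+=1.9237
step 5: x_pred=-0.4609  r=3.7709  x^+=0.8627  v^+=6.6875  a^+=2.9712
step 6: x_pred=4.4150  r=-0.2650  x^+=4.3220  v^+=7.9210  a^+=2.8976
step 7: x_pred=8.4578  r=-10.2978  x^+=4.8433  v^+=1.8244  a^+=0.0371
step 8: x_pred=5.7233  r=-11.2233  x^+=1.7839  v^+=-6.3180  a^+=-3.0805

v_post = -6.3180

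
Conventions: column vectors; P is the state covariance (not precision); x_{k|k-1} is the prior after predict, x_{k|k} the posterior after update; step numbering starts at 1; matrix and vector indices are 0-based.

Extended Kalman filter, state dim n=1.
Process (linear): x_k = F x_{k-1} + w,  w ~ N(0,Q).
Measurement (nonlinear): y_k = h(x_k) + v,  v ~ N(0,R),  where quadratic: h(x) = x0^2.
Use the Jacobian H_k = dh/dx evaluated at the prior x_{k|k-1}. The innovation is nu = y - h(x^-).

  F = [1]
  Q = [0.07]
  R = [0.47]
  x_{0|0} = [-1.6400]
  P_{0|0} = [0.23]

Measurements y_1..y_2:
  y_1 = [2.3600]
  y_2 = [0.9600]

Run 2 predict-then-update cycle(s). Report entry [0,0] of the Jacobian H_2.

step 1: x^-=[-1.6400]  P^-=[0.3000]  H_jac=[-3.2800]  S=[3.6975]  K=[-0.2661]  nu=[-0.3296]  x^+=[-1.5523]  P^+=[0.0381]
step 2: x^-=[-1.5523]  P^-=[0.1081]  H_jac=[-3.1046]  S=[1.5122]  K=[-0.2220]  nu=[-1.4496]  x^+=[-1.2305]  P^+=[0.0336]

H_jac[0,0] = -3.1046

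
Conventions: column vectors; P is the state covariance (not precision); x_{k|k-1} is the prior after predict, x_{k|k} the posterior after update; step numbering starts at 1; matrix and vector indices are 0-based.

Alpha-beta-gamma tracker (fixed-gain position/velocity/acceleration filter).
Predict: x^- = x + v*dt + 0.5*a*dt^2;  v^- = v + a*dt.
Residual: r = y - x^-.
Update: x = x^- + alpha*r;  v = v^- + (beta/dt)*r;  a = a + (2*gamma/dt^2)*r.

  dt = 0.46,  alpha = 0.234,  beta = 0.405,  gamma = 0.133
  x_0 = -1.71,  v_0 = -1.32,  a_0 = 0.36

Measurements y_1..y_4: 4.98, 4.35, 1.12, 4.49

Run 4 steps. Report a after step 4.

step 1: x_pred=-2.2791  r=7.2591  x^+=-0.5805  v^+=5.2368  a^+=9.4853
step 2: x_pred=2.8320  r=1.5180  x^+=3.1872  v^+=10.9365  a^+=11.3936
step 3: x_pred=9.4235  r=-8.3035  x^+=7.4804  v^+=8.8670  a^+=0.9554
step 4: x_pred=11.6603  r=-7.1703  x^+=9.9825  v^+=2.9934  a^+=-8.0583

a_post = -8.0583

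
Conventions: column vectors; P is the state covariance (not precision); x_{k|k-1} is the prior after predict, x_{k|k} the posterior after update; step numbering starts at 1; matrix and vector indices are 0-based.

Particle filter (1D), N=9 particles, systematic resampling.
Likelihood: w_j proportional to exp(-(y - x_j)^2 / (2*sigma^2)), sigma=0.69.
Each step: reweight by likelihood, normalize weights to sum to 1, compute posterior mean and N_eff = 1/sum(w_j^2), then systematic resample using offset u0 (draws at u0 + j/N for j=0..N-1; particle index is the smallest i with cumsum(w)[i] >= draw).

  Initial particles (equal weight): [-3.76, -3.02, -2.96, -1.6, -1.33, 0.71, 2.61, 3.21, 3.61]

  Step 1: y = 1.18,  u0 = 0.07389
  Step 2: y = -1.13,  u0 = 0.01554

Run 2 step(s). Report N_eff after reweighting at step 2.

N_eff = 8.0000

step 1: w=[0.0000, 0.0000, 0.0000, 0.0003, 0.0014, 0.8558, 0.1260, 0.0142, 0.0022]  mean=0.9877  Neff=1.3361  idx=[5, 5, 5, 5, 5, 5, 5, 5, 6]
step 2: w=[0.1250, 0.1250, 0.1250, 0.1250, 0.1250, 0.1250, 0.1250, 0.1250, 0.0000]  mean=0.7100  Neff=8.0000  idx=[0, 1, 1, 2, 3, 4, 5, 6, 7]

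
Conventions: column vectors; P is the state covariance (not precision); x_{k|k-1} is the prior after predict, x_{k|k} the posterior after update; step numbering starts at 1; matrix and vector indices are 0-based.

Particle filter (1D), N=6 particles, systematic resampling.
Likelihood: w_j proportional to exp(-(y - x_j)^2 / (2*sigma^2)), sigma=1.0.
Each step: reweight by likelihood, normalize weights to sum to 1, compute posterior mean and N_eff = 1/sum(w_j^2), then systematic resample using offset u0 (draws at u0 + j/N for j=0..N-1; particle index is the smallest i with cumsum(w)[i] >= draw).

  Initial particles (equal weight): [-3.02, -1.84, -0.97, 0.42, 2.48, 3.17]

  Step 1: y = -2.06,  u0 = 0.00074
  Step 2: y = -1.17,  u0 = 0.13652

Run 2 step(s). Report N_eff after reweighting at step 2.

N_eff = 4.7518

step 1: w=[0.2860, 0.4426, 0.2504, 0.0209, 0.0000, 0.0000]  mean=-1.9123  Neff=2.9337  idx=[0, 0, 1, 1, 1, 2]
step 2: w=[0.0483, 0.0483, 0.2137, 0.2137, 0.2137, 0.2622]  mean=-1.7259  Neff=4.7518  idx=[2, 2, 3, 4, 5, 5]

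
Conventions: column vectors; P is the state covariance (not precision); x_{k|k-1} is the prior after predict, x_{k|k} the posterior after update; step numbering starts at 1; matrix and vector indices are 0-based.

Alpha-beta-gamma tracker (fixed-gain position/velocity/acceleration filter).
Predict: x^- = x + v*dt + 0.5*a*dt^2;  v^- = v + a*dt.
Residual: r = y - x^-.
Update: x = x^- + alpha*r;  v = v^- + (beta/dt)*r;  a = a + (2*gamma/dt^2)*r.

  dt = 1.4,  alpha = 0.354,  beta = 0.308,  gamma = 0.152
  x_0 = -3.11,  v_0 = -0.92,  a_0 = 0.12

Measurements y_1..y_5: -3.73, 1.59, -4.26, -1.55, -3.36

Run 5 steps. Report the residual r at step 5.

step 1: x_pred=-4.2804  r=0.5504  x^+=-4.0856  v^+=-0.6309  a^+=0.2054
step 2: x_pred=-4.7676  r=6.3576  x^+=-2.5170  v^+=1.0553  a^+=1.1914
step 3: x_pred=0.1280  r=-4.3880  x^+=-1.4254  v^+=1.7579  a^+=0.5109
step 4: x_pred=1.5364  r=-3.0864  x^+=0.4438  v^+=1.7941  a^+=0.0321
step 5: x_pred=2.9871  r=-6.3471  x^+=0.7402  v^+=0.4428  a^+=-0.9523

resid = -6.3471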